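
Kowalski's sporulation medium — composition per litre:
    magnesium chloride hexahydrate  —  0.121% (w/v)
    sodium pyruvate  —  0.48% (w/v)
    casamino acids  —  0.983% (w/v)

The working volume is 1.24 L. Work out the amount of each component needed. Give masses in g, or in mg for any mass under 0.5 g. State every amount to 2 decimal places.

Working volume: 1.24 L.
magnesium chloride hexahydrate: 0.121% w/v = 1.21 g/L → 1.21 × 1.24 L = 1.50 g
sodium pyruvate: 0.48% w/v = 4.8 g/L → 4.8 × 1.24 L = 5.95 g
casamino acids: 0.983% w/v = 9.83 g/L → 9.83 × 1.24 L = 12.19 g

magnesium chloride hexahydrate 1.50 g; sodium pyruvate 5.95 g; casamino acids 12.19 g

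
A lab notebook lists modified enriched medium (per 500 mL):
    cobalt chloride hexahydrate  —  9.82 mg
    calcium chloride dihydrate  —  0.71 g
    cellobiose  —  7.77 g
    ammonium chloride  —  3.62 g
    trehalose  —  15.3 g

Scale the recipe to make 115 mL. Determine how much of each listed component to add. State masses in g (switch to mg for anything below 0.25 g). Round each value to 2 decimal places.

Ratio of target to recipe volume: 115 / 500 = 0.23.
cobalt chloride hexahydrate: 9.82 mg × (115 mL / 500 mL) = 2.26 mg
calcium chloride dihydrate: 0.71 g × (115 mL / 500 mL) = 0.1633 g = 163.30 mg
cellobiose: 7.77 g × (115 mL / 500 mL) = 1.79 g
ammonium chloride: 3.62 g × (115 mL / 500 mL) = 0.83 g
trehalose: 15.3 g × (115 mL / 500 mL) = 3.52 g

cobalt chloride hexahydrate 2.26 mg; calcium chloride dihydrate 163.30 mg; cellobiose 1.79 g; ammonium chloride 0.83 g; trehalose 3.52 g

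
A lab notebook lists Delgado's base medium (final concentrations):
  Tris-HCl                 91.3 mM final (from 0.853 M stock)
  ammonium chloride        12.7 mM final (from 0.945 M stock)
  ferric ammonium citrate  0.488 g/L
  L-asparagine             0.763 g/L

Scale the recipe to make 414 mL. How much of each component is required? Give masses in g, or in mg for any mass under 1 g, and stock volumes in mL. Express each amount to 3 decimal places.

Working volume: 414 mL = 0.414 L.
Tris-HCl: dilute stock: 91.3 mM × 414 mL ÷ 853 mM = 44.312 mL
ammonium chloride: V = C2·V2/C1 = 12.7 mM × 414 mL ÷ 945 mM = 5.564 mL
ferric ammonium citrate: 0.488 g/L × 0.414 L = 0.202032 g = 202.032 mg
L-asparagine: 0.763 g/L × 0.414 L = 0.315882 g = 315.882 mg

Tris-HCl 44.312 mL; ammonium chloride 5.564 mL; ferric ammonium citrate 202.032 mg; L-asparagine 315.882 mg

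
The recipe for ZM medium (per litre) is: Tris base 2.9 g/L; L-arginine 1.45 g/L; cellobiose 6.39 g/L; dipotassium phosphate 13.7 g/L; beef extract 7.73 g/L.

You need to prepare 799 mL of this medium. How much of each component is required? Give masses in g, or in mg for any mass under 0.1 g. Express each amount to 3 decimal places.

Scale factor relative to 1 L: 0.799.
Tris base: 2.9 g/L × 0.799 L = 2.317 g
L-arginine: 1.45 g/L × 0.799 L = 1.159 g
cellobiose: 6.39 g/L × 0.799 L = 5.106 g
dipotassium phosphate: 13.7 g/L × 0.799 L = 10.946 g
beef extract: 7.73 g/L × 0.799 L = 6.176 g

Tris base 2.317 g; L-arginine 1.159 g; cellobiose 5.106 g; dipotassium phosphate 10.946 g; beef extract 6.176 g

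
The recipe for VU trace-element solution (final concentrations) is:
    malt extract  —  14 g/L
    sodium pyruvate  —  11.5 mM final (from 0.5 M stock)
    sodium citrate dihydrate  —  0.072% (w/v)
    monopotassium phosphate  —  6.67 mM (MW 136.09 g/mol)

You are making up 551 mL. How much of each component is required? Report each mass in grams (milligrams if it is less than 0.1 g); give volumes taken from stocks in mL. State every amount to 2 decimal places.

malt extract 7.71 g; sodium pyruvate 12.67 mL; sodium citrate dihydrate 0.40 g; monopotassium phosphate 0.50 g

Target volume = 551 mL = 0.551 L.
malt extract: 14 g/L × 0.551 L = 7.71 g
sodium pyruvate: dilute stock: 11.5 mM × 551 mL ÷ 500 mM = 12.67 mL
sodium citrate dihydrate: 0.072% w/v = 0.72 g/L → 0.72 × 0.551 L = 0.40 g
monopotassium phosphate: 6.67 mmol/L × 136.09 g/mol × 0.551 L ÷ 1000 = 0.50 g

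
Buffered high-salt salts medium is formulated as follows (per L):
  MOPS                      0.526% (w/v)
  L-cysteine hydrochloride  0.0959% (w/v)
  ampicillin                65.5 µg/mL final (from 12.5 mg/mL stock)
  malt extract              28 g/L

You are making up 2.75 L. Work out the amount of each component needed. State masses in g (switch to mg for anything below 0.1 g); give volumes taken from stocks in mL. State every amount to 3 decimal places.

Scale factor relative to 1 L: 2.75.
MOPS: 0.526 g per 100 mL × 2750 mL ÷ 100 = 14.465 g
L-cysteine hydrochloride: 0.0959 g per 100 mL × 2750 mL ÷ 100 = 2.637 g
ampicillin: C1V1 = C2V2 → 65.5 µg/mL × 2750 mL ÷ 12500 µg/mL = 14.410 mL
malt extract: 28 g/L × 2.75 L = 77.000 g

MOPS 14.465 g; L-cysteine hydrochloride 2.637 g; ampicillin 14.410 mL; malt extract 77.000 g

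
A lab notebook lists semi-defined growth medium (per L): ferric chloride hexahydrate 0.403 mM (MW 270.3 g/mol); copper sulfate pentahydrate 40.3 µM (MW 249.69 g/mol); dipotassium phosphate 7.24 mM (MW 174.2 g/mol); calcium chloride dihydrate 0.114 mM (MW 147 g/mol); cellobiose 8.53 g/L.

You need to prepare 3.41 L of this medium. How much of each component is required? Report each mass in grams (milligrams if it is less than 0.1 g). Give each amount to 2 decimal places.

Scale factor relative to 1 L: 3.41.
ferric chloride hexahydrate: 0.403 mmol/L × 270.3 g/mol × 3.41 L ÷ 1000 = 0.37 g
copper sulfate pentahydrate: 40.3 µmol/L × 249.69 g/mol × 3.41 L ÷ 1000 = 34.31 mg
dipotassium phosphate: 7.24 mmol/L × 174.2 g/mol × 3.41 L ÷ 1000 = 4.30 g
calcium chloride dihydrate: 0.114 mmol/L × 147 mg/mmol × 3.41 L = 57.14 mg
cellobiose: 8.53 g/L × 3.41 L = 29.09 g

ferric chloride hexahydrate 0.37 g; copper sulfate pentahydrate 34.31 mg; dipotassium phosphate 4.30 g; calcium chloride dihydrate 57.14 mg; cellobiose 29.09 g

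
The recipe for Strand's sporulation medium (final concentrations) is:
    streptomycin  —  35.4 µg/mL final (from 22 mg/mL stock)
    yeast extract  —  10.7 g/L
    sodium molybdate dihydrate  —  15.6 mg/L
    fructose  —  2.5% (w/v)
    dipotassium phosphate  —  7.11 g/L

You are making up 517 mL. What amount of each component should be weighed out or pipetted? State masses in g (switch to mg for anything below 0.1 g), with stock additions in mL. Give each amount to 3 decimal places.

streptomycin 0.832 mL; yeast extract 5.532 g; sodium molybdate dihydrate 8.065 mg; fructose 12.925 g; dipotassium phosphate 3.676 g

Scale factor relative to 1 L: 0.517.
streptomycin: V = C2·V2/C1 = 35.4 µg/mL × 517 mL ÷ 22000 µg/mL = 0.832 mL
yeast extract: 10.7 g/L × 0.517 L = 5.532 g
sodium molybdate dihydrate: 15.6 mg/L × 0.517 L = 8.065 mg
fructose: 2.5 g per 100 mL × 517 mL ÷ 100 = 12.925 g
dipotassium phosphate: 7.11 g/L × 0.517 L = 3.676 g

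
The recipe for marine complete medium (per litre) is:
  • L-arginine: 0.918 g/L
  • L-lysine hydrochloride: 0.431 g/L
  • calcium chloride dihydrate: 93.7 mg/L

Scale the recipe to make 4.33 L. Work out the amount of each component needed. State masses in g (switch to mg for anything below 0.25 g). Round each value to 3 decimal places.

Working volume: 4.33 L.
L-arginine: 0.918 g/L × 4.33 L = 3.975 g
L-lysine hydrochloride: 0.431 g/L × 4.33 L = 1.866 g
calcium chloride dihydrate: 93.7 mg/L × 4.33 L = 405.721 mg = 0.406 g

L-arginine 3.975 g; L-lysine hydrochloride 1.866 g; calcium chloride dihydrate 0.406 g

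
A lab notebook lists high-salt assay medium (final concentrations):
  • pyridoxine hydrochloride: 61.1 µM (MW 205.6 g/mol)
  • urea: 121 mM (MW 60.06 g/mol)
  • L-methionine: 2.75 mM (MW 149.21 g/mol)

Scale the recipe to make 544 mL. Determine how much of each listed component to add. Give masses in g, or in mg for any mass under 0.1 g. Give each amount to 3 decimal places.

Target volume = 544 mL = 0.544 L.
pyridoxine hydrochloride: 61.1 µmol/L × 205.6 g/mol × 0.544 L ÷ 1000 = 6.834 mg
urea: 121 mmol/L × 60.06 g/mol × 0.544 L ÷ 1000 = 3.953 g
L-methionine: 2.75 mmol/L × 149.21 g/mol × 0.544 L ÷ 1000 = 0.223 g

pyridoxine hydrochloride 6.834 mg; urea 3.953 g; L-methionine 0.223 g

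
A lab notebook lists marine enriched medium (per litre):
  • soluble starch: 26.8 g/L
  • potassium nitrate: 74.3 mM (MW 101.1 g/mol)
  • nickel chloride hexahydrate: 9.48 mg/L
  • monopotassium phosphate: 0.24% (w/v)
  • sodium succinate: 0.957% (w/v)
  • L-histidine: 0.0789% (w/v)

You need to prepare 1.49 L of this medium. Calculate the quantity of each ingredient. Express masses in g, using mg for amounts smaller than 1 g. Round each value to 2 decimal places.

Scale factor relative to 1 L: 1.49.
soluble starch: 26.8 g/L × 1.49 L = 39.93 g
potassium nitrate: 74.3 mmol/L × 101.1 g/mol × 1.49 L ÷ 1000 = 11.19 g
nickel chloride hexahydrate: 9.48 mg/L × 1.49 L = 14.13 mg
monopotassium phosphate: 0.24% w/v = 2.4 g/L → 2.4 × 1.49 L = 3.58 g
sodium succinate: 0.957 g per 100 mL × 1490 mL ÷ 100 = 14.26 g
L-histidine: 0.0789 g per 100 mL × 1490 mL ÷ 100 = 1.18 g

soluble starch 39.93 g; potassium nitrate 11.19 g; nickel chloride hexahydrate 14.13 mg; monopotassium phosphate 3.58 g; sodium succinate 14.26 g; L-histidine 1.18 g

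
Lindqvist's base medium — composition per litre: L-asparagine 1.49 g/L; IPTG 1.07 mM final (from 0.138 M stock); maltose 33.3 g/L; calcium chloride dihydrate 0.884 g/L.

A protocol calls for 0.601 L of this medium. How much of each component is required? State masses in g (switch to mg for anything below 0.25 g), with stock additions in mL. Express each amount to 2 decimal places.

Scale factor relative to 1 L: 0.601.
L-asparagine: 1.49 g/L × 0.601 L = 0.90 g
IPTG: V = C2·V2/C1 = 1.07 mM × 601 mL ÷ 138 mM = 4.66 mL
maltose: 33.3 g/L × 0.601 L = 20.01 g
calcium chloride dihydrate: 0.884 g/L × 0.601 L = 0.53 g

L-asparagine 0.90 g; IPTG 4.66 mL; maltose 20.01 g; calcium chloride dihydrate 0.53 g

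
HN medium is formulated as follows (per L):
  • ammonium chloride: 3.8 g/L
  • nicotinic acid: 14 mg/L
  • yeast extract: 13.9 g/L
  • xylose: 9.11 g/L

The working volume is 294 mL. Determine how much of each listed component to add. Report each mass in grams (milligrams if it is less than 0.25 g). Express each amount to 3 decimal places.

ammonium chloride 1.117 g; nicotinic acid 4.116 mg; yeast extract 4.087 g; xylose 2.678 g

Target volume = 294 mL = 0.294 L.
ammonium chloride: 3.8 g/L × 0.294 L = 1.117 g
nicotinic acid: 14 mg/L × 0.294 L = 4.116 mg
yeast extract: 13.9 g/L × 0.294 L = 4.087 g
xylose: 9.11 g/L × 0.294 L = 2.678 g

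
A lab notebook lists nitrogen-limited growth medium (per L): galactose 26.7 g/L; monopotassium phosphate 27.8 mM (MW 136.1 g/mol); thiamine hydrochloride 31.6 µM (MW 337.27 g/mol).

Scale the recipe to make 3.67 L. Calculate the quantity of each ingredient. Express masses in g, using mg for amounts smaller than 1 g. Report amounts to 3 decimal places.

galactose 97.989 g; monopotassium phosphate 13.886 g; thiamine hydrochloride 39.114 mg

Working volume: 3.67 L.
galactose: 26.7 g/L × 3.67 L = 97.989 g
monopotassium phosphate: 27.8 mmol/L × 136.1 g/mol × 3.67 L ÷ 1000 = 13.886 g
thiamine hydrochloride: 31.6 µmol/L × 337.27 g/mol × 3.67 L ÷ 1000 = 39.114 mg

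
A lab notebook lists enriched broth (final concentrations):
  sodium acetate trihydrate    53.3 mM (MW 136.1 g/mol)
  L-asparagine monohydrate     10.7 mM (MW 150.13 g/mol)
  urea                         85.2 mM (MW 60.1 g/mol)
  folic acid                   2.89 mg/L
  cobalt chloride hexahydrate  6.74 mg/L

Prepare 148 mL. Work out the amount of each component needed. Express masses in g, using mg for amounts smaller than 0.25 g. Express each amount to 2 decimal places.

sodium acetate trihydrate 1.07 g; L-asparagine monohydrate 237.75 mg; urea 0.76 g; folic acid 0.43 mg; cobalt chloride hexahydrate 1.00 mg

Scale factor relative to 1 L: 0.148.
sodium acetate trihydrate: 53.3 mmol/L × 136.1 g/mol × 0.148 L ÷ 1000 = 1.07 g
L-asparagine monohydrate: 10.7 mmol/L × 150.13 mg/mmol × 0.148 L = 237.75 mg
urea: 85.2 mmol/L × 60.1 g/mol × 0.148 L ÷ 1000 = 0.76 g
folic acid: 2.89 mg/L × 0.148 L = 0.43 mg
cobalt chloride hexahydrate: 6.74 mg/L × 0.148 L = 1.00 mg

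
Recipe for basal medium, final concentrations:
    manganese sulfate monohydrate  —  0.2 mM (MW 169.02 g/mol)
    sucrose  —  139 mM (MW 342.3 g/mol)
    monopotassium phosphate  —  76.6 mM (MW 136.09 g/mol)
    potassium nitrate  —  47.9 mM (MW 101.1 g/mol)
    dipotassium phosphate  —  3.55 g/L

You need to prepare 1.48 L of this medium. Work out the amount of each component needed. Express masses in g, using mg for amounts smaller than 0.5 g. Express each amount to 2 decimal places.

Working volume: 1.48 L.
manganese sulfate monohydrate: 0.2 mmol/L × 169.02 mg/mmol × 1.48 L = 50.03 mg
sucrose: 139 mmol/L × 342.3 g/mol × 1.48 L ÷ 1000 = 70.42 g
monopotassium phosphate: 76.6 mmol/L × 136.09 g/mol × 1.48 L ÷ 1000 = 15.43 g
potassium nitrate: 47.9 mmol/L × 101.1 g/mol × 1.48 L ÷ 1000 = 7.17 g
dipotassium phosphate: 3.55 g/L × 1.48 L = 5.25 g

manganese sulfate monohydrate 50.03 mg; sucrose 70.42 g; monopotassium phosphate 15.43 g; potassium nitrate 7.17 g; dipotassium phosphate 5.25 g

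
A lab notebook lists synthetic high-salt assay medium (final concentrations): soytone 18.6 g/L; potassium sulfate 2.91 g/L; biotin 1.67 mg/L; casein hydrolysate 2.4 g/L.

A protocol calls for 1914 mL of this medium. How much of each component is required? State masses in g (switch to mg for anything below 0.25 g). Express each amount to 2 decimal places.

Working volume: 1914 mL = 1.914 L.
soytone: 18.6 g/L × 1.914 L = 35.60 g
potassium sulfate: 2.91 g/L × 1.914 L = 5.57 g
biotin: 1.67 mg/L × 1.914 L = 3.20 mg
casein hydrolysate: 2.4 g/L × 1.914 L = 4.59 g

soytone 35.60 g; potassium sulfate 5.57 g; biotin 3.20 mg; casein hydrolysate 4.59 g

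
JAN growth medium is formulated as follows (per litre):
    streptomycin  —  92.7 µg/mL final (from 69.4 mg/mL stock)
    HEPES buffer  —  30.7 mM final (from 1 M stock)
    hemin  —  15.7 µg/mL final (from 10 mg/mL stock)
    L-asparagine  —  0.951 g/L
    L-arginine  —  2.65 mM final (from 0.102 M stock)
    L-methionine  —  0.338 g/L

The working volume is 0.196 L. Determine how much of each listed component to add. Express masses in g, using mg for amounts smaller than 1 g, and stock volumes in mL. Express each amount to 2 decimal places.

Working volume: 0.196 L.
streptomycin: C1V1 = C2V2 → 92.7 µg/mL × 196 mL ÷ 69400 µg/mL = 0.26 mL
HEPES buffer: dilute stock: 30.7 mM × 196 mL ÷ 1000 mM = 6.02 mL
hemin: V = C2·V2/C1 = 15.7 µg/mL × 196 mL ÷ 10000 µg/mL = 0.31 mL
L-asparagine: 0.951 g/L × 0.196 L = 0.186396 g = 186.40 mg
L-arginine: V = C2·V2/C1 = 2.65 mM × 196 mL ÷ 102 mM = 5.09 mL
L-methionine: 0.338 g/L × 0.196 L = 0.066248 g = 66.25 mg

streptomycin 0.26 mL; HEPES buffer 6.02 mL; hemin 0.31 mL; L-asparagine 186.40 mg; L-arginine 5.09 mL; L-methionine 66.25 mg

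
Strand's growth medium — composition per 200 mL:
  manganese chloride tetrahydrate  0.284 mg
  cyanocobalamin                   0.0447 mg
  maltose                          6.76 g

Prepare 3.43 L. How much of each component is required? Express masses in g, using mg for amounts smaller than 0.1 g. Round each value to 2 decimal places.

manganese chloride tetrahydrate 4.87 mg; cyanocobalamin 0.77 mg; maltose 115.93 g

Scale factor = 3430 mL / 200 mL = 17.15.
manganese chloride tetrahydrate: 0.284 mg × (3430 mL / 200 mL) = 4.87 mg
cyanocobalamin: 0.0447 mg × (3430 mL / 200 mL) = 0.77 mg
maltose: 6.76 g × (3430 mL / 200 mL) = 115.93 g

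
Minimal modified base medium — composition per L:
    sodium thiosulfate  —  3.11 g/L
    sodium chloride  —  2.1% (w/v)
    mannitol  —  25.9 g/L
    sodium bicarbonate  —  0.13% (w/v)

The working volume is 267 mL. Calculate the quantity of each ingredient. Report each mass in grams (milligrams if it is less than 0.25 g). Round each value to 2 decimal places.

sodium thiosulfate 0.83 g; sodium chloride 5.61 g; mannitol 6.92 g; sodium bicarbonate 0.35 g

Target volume = 267 mL = 0.267 L.
sodium thiosulfate: 3.11 g/L × 0.267 L = 0.83 g
sodium chloride: 2.1 g per 100 mL × 267 mL ÷ 100 = 5.61 g
mannitol: 25.9 g/L × 0.267 L = 6.92 g
sodium bicarbonate: 0.13% w/v = 1.3 g/L → 1.3 × 0.267 L = 0.35 g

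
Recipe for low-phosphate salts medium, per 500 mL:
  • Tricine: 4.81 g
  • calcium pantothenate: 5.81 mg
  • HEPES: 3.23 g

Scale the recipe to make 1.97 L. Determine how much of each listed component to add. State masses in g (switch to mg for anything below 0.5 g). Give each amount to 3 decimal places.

Ratio of target to recipe volume: 1970 / 500 = 3.94.
Tricine: 4.81 g × (1970 mL / 500 mL) = 18.951 g
calcium pantothenate: 5.81 mg × (1970 mL / 500 mL) = 22.891 mg
HEPES: 3.23 g × (1970 mL / 500 mL) = 12.726 g

Tricine 18.951 g; calcium pantothenate 22.891 mg; HEPES 12.726 g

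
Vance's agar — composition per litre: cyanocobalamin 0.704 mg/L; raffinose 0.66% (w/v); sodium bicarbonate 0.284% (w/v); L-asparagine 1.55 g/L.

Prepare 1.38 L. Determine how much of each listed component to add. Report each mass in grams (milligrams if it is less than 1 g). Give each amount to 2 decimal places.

cyanocobalamin 0.97 mg; raffinose 9.11 g; sodium bicarbonate 3.92 g; L-asparagine 2.14 g

Scale factor relative to 1 L: 1.38.
cyanocobalamin: 0.704 mg/L × 1.38 L = 0.97 mg
raffinose: 0.66 g per 100 mL × 1380 mL ÷ 100 = 9.11 g
sodium bicarbonate: 0.284 g per 100 mL × 1380 mL ÷ 100 = 3.92 g
L-asparagine: 1.55 g/L × 1.38 L = 2.14 g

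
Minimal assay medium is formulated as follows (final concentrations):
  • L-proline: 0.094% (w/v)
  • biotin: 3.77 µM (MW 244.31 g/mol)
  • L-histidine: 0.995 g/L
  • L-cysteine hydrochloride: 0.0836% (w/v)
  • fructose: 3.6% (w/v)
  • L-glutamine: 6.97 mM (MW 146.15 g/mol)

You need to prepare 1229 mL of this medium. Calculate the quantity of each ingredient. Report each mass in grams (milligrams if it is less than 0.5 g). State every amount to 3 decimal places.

L-proline 1.155 g; biotin 1.132 mg; L-histidine 1.223 g; L-cysteine hydrochloride 1.027 g; fructose 44.244 g; L-glutamine 1.252 g

Target volume = 1229 mL = 1.229 L.
L-proline: 0.094% w/v = 0.94 g/L → 0.94 × 1.229 L = 1.155 g
biotin: 3.77 µmol/L × 244.31 g/mol × 1.229 L ÷ 1000 = 1.132 mg
L-histidine: 0.995 g/L × 1.229 L = 1.223 g
L-cysteine hydrochloride: 0.0836% w/v = 0.836 g/L → 0.836 × 1.229 L = 1.027 g
fructose: 3.6% w/v = 36 g/L → 36 × 1.229 L = 44.244 g
L-glutamine: 6.97 mmol/L × 146.15 g/mol × 1.229 L ÷ 1000 = 1.252 g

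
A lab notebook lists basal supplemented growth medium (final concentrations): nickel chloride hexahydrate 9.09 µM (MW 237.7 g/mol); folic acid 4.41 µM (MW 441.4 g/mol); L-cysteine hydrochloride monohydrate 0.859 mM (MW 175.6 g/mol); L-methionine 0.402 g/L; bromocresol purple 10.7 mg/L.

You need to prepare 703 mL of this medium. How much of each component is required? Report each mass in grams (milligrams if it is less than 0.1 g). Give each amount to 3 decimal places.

Working volume: 703 mL = 0.703 L.
nickel chloride hexahydrate: 9.09 µmol/L × 237.7 g/mol × 0.703 L ÷ 1000 = 1.519 mg
folic acid: 4.41 µmol/L × 441.4 g/mol × 0.703 L ÷ 1000 = 1.368 mg
L-cysteine hydrochloride monohydrate: 0.859 mmol/L × 175.6 g/mol × 0.703 L ÷ 1000 = 0.106 g
L-methionine: 0.402 g/L × 0.703 L = 0.283 g
bromocresol purple: 10.7 mg/L × 0.703 L = 7.522 mg

nickel chloride hexahydrate 1.519 mg; folic acid 1.368 mg; L-cysteine hydrochloride monohydrate 0.106 g; L-methionine 0.283 g; bromocresol purple 7.522 mg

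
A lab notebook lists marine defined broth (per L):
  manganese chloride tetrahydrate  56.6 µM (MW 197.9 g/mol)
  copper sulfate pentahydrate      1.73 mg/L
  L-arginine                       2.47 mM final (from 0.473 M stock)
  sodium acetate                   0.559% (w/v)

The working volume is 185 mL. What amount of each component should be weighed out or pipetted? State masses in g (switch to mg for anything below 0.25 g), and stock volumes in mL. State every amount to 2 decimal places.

manganese chloride tetrahydrate 2.07 mg; copper sulfate pentahydrate 0.32 mg; L-arginine 0.97 mL; sodium acetate 1.03 g

Target volume = 185 mL = 0.185 L.
manganese chloride tetrahydrate: 56.6 µmol/L × 197.9 g/mol × 0.185 L ÷ 1000 = 2.07 mg
copper sulfate pentahydrate: 1.73 mg/L × 0.185 L = 0.32 mg
L-arginine: dilute stock: 2.47 mM × 185 mL ÷ 473 mM = 0.97 mL
sodium acetate: 0.559 g per 100 mL × 185 mL ÷ 100 = 1.03 g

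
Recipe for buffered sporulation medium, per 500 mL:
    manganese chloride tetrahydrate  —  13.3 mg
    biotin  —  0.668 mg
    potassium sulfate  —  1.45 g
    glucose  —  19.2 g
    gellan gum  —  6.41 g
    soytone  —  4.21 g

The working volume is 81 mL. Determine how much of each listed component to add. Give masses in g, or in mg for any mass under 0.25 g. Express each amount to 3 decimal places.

manganese chloride tetrahydrate 2.155 mg; biotin 0.108 mg; potassium sulfate 234.900 mg; glucose 3.110 g; gellan gum 1.038 g; soytone 0.682 g

Scale factor = 81 mL / 500 mL = 0.162.
manganese chloride tetrahydrate: 13.3 mg × (81 mL / 500 mL) = 2.155 mg
biotin: 0.668 mg × (81 mL / 500 mL) = 0.108 mg
potassium sulfate: 1.45 g × (81 mL / 500 mL) = 0.2349 g = 234.900 mg
glucose: 19.2 g × (81 mL / 500 mL) = 3.110 g
gellan gum: 6.41 g × (81 mL / 500 mL) = 1.038 g
soytone: 4.21 g × (81 mL / 500 mL) = 0.682 g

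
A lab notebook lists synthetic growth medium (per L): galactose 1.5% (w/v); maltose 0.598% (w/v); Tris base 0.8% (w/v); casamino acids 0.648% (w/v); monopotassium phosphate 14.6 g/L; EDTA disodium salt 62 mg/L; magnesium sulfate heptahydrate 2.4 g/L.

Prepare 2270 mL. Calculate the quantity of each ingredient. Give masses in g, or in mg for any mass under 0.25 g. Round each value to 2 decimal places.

galactose 34.05 g; maltose 13.57 g; Tris base 18.16 g; casamino acids 14.71 g; monopotassium phosphate 33.14 g; EDTA disodium salt 140.74 mg; magnesium sulfate heptahydrate 5.45 g

Working volume: 2270 mL = 2.27 L.
galactose: 1.5 g per 100 mL × 2270 mL ÷ 100 = 34.05 g
maltose: 0.598 g per 100 mL × 2270 mL ÷ 100 = 13.57 g
Tris base: 0.8 g per 100 mL × 2270 mL ÷ 100 = 18.16 g
casamino acids: 0.648 g per 100 mL × 2270 mL ÷ 100 = 14.71 g
monopotassium phosphate: 14.6 g/L × 2.27 L = 33.14 g
EDTA disodium salt: 62 mg/L × 2.27 L = 140.74 mg
magnesium sulfate heptahydrate: 2.4 g/L × 2.27 L = 5.45 g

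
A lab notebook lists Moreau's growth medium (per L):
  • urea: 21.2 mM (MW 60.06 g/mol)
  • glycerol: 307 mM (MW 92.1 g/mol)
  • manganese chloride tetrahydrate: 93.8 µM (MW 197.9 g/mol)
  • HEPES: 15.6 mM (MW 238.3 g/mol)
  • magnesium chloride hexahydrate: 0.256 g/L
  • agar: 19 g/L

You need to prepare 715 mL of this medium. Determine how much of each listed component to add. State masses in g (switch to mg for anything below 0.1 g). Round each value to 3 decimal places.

urea 0.910 g; glycerol 20.216 g; manganese chloride tetrahydrate 13.273 mg; HEPES 2.658 g; magnesium chloride hexahydrate 0.183 g; agar 13.585 g

Scale factor relative to 1 L: 0.715.
urea: 21.2 mmol/L × 60.06 g/mol × 0.715 L ÷ 1000 = 0.910 g
glycerol: 307 mmol/L × 92.1 g/mol × 0.715 L ÷ 1000 = 20.216 g
manganese chloride tetrahydrate: 93.8 µmol/L × 197.9 g/mol × 0.715 L ÷ 1000 = 13.273 mg
HEPES: 15.6 mmol/L × 238.3 g/mol × 0.715 L ÷ 1000 = 2.658 g
magnesium chloride hexahydrate: 0.256 g/L × 0.715 L = 0.183 g
agar: 19 g/L × 0.715 L = 13.585 g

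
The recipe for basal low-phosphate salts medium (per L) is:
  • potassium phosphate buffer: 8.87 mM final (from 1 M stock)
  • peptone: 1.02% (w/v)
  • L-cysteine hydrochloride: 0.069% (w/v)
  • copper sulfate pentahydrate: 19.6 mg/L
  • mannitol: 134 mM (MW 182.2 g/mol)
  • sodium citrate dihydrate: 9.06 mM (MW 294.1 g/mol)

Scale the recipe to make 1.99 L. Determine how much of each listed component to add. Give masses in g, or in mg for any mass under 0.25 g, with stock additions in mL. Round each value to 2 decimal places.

Scale factor relative to 1 L: 1.99.
potassium phosphate buffer: C1V1 = C2V2 → 8.87 mM × 1990 mL ÷ 1000 mM = 17.65 mL
peptone: 1.02 g per 100 mL × 1990 mL ÷ 100 = 20.30 g
L-cysteine hydrochloride: 0.069% w/v = 0.69 g/L → 0.69 × 1.99 L = 1.37 g
copper sulfate pentahydrate: 19.6 mg/L × 1.99 L = 39.00 mg
mannitol: 134 mmol/L × 182.2 g/mol × 1.99 L ÷ 1000 = 48.59 g
sodium citrate dihydrate: 9.06 mmol/L × 294.1 g/mol × 1.99 L ÷ 1000 = 5.30 g

potassium phosphate buffer 17.65 mL; peptone 20.30 g; L-cysteine hydrochloride 1.37 g; copper sulfate pentahydrate 39.00 mg; mannitol 48.59 g; sodium citrate dihydrate 5.30 g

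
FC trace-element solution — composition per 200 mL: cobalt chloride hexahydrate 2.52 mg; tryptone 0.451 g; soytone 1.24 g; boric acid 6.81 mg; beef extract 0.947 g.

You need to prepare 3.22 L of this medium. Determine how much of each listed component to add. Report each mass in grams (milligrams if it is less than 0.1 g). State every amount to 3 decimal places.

cobalt chloride hexahydrate 40.572 mg; tryptone 7.261 g; soytone 19.964 g; boric acid 0.110 g; beef extract 15.247 g

Ratio of target to recipe volume: 3220 / 200 = 16.1.
cobalt chloride hexahydrate: 2.52 mg × (3220 mL / 200 mL) = 40.572 mg
tryptone: 0.451 g × (3220 mL / 200 mL) = 7.261 g
soytone: 1.24 g × (3220 mL / 200 mL) = 19.964 g
boric acid: 6.81 mg × (3220 mL / 200 mL) = 109.641 mg = 0.110 g
beef extract: 0.947 g × (3220 mL / 200 mL) = 15.247 g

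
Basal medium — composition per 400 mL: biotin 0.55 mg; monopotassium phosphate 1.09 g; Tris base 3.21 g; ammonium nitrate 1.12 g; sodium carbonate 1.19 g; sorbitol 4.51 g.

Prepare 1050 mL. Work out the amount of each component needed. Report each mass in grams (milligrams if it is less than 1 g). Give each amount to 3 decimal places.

biotin 1.444 mg; monopotassium phosphate 2.861 g; Tris base 8.426 g; ammonium nitrate 2.940 g; sodium carbonate 3.124 g; sorbitol 11.839 g

Scale factor = 1050 mL / 400 mL = 2.625.
biotin: 0.55 mg × (1050 mL / 400 mL) = 1.444 mg
monopotassium phosphate: 1.09 g × (1050 mL / 400 mL) = 2.861 g
Tris base: 3.21 g × (1050 mL / 400 mL) = 8.426 g
ammonium nitrate: 1.12 g × (1050 mL / 400 mL) = 2.940 g
sodium carbonate: 1.19 g × (1050 mL / 400 mL) = 3.124 g
sorbitol: 4.51 g × (1050 mL / 400 mL) = 11.839 g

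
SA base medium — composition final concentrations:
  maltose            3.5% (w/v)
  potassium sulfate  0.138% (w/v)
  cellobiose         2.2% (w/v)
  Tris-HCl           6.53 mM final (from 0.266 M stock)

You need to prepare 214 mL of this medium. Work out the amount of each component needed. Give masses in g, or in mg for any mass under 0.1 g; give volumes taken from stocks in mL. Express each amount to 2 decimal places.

Scale factor relative to 1 L: 0.214.
maltose: 3.5 g per 100 mL × 214 mL ÷ 100 = 7.49 g
potassium sulfate: 0.138% w/v = 1.38 g/L → 1.38 × 0.214 L = 0.30 g
cellobiose: 2.2 g per 100 mL × 214 mL ÷ 100 = 4.71 g
Tris-HCl: dilute stock: 6.53 mM × 214 mL ÷ 266 mM = 5.25 mL

maltose 7.49 g; potassium sulfate 0.30 g; cellobiose 4.71 g; Tris-HCl 5.25 mL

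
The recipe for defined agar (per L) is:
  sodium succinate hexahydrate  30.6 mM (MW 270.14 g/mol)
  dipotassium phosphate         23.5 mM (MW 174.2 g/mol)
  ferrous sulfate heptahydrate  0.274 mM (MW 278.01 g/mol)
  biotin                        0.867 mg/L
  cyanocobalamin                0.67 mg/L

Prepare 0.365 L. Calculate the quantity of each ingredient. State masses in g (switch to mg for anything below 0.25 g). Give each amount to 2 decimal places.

Working volume: 0.365 L.
sodium succinate hexahydrate: 30.6 mmol/L × 270.14 g/mol × 0.365 L ÷ 1000 = 3.02 g
dipotassium phosphate: 23.5 mmol/L × 174.2 g/mol × 0.365 L ÷ 1000 = 1.49 g
ferrous sulfate heptahydrate: 0.274 mmol/L × 278.01 mg/mmol × 0.365 L = 27.80 mg
biotin: 0.867 mg/L × 0.365 L = 0.32 mg
cyanocobalamin: 0.67 mg/L × 0.365 L = 0.24 mg

sodium succinate hexahydrate 3.02 g; dipotassium phosphate 1.49 g; ferrous sulfate heptahydrate 27.80 mg; biotin 0.32 mg; cyanocobalamin 0.24 mg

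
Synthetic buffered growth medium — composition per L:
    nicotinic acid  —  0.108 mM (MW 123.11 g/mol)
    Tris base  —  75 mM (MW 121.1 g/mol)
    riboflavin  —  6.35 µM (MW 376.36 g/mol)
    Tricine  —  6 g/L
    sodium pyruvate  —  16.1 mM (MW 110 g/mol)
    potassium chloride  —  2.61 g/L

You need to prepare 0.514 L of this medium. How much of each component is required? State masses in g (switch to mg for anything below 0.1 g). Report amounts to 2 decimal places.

nicotinic acid 6.83 mg; Tris base 4.67 g; riboflavin 1.23 mg; Tricine 3.08 g; sodium pyruvate 0.91 g; potassium chloride 1.34 g

Scale factor relative to 1 L: 0.514.
nicotinic acid: 0.108 mmol/L × 123.11 mg/mmol × 0.514 L = 6.83 mg
Tris base: 75 mmol/L × 121.1 g/mol × 0.514 L ÷ 1000 = 4.67 g
riboflavin: 6.35 µmol/L × 376.36 g/mol × 0.514 L ÷ 1000 = 1.23 mg
Tricine: 6 g/L × 0.514 L = 3.08 g
sodium pyruvate: 16.1 mmol/L × 110 g/mol × 0.514 L ÷ 1000 = 0.91 g
potassium chloride: 2.61 g/L × 0.514 L = 1.34 g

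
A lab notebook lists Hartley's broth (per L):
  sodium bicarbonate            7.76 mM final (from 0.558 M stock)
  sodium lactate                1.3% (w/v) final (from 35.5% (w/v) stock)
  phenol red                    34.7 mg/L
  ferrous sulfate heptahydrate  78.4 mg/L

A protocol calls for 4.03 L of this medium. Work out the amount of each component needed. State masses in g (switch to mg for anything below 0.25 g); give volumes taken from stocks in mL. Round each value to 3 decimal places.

Working volume: 4.03 L.
sodium bicarbonate: C1V1 = C2V2 → 7.76 mM × 4030 mL ÷ 558 mM = 56.044 mL
sodium lactate: dilute stock: 1.3% ÷ 35.5% × 4030 mL = 147.577 mL
phenol red: 34.7 mg/L × 4.03 L = 139.841 mg
ferrous sulfate heptahydrate: 78.4 mg/L × 4.03 L = 315.952 mg = 0.316 g

sodium bicarbonate 56.044 mL; sodium lactate 147.577 mL; phenol red 139.841 mg; ferrous sulfate heptahydrate 0.316 g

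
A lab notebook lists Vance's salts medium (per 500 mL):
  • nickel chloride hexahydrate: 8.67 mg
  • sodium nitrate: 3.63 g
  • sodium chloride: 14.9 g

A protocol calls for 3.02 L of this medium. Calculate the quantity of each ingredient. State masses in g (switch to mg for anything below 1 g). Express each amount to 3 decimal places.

Scale factor = 3020 mL / 500 mL = 6.04.
nickel chloride hexahydrate: 8.67 mg × (3020 mL / 500 mL) = 52.367 mg
sodium nitrate: 3.63 g × (3020 mL / 500 mL) = 21.925 g
sodium chloride: 14.9 g × (3020 mL / 500 mL) = 89.996 g

nickel chloride hexahydrate 52.367 mg; sodium nitrate 21.925 g; sodium chloride 89.996 g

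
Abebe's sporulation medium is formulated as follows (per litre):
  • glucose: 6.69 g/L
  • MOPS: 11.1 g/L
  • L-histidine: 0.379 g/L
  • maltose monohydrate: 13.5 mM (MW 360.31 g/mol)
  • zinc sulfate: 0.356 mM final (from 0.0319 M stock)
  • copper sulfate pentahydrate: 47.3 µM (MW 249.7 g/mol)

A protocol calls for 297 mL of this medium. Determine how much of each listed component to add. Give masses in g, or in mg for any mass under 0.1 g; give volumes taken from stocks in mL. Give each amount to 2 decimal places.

glucose 1.99 g; MOPS 3.30 g; L-histidine 0.11 g; maltose monohydrate 1.44 g; zinc sulfate 3.31 mL; copper sulfate pentahydrate 3.51 mg

Scale factor relative to 1 L: 0.297.
glucose: 6.69 g/L × 0.297 L = 1.99 g
MOPS: 11.1 g/L × 0.297 L = 3.30 g
L-histidine: 0.379 g/L × 0.297 L = 0.11 g
maltose monohydrate: 13.5 mmol/L × 360.31 g/mol × 0.297 L ÷ 1000 = 1.44 g
zinc sulfate: C1V1 = C2V2 → 0.356 mM × 297 mL ÷ 31.9 mM = 3.31 mL
copper sulfate pentahydrate: 47.3 µmol/L × 249.7 g/mol × 0.297 L ÷ 1000 = 3.51 mg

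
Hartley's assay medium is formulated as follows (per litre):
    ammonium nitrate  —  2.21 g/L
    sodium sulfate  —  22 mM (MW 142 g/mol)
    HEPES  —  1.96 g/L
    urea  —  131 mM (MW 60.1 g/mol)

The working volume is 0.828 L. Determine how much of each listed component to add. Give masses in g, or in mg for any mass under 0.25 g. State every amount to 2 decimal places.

Working volume: 0.828 L.
ammonium nitrate: 2.21 g/L × 0.828 L = 1.83 g
sodium sulfate: 22 mmol/L × 142 g/mol × 0.828 L ÷ 1000 = 2.59 g
HEPES: 1.96 g/L × 0.828 L = 1.62 g
urea: 131 mmol/L × 60.1 g/mol × 0.828 L ÷ 1000 = 6.52 g

ammonium nitrate 1.83 g; sodium sulfate 2.59 g; HEPES 1.62 g; urea 6.52 g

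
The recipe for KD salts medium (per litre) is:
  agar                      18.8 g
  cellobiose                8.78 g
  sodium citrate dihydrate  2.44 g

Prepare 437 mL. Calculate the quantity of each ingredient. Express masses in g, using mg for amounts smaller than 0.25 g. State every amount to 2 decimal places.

Ratio of target to recipe volume: 437 / 1000 = 0.437.
agar: 18.8 g × (437 mL / 1000 mL) = 8.22 g
cellobiose: 8.78 g × (437 mL / 1000 mL) = 3.84 g
sodium citrate dihydrate: 2.44 g × (437 mL / 1000 mL) = 1.07 g

agar 8.22 g; cellobiose 3.84 g; sodium citrate dihydrate 1.07 g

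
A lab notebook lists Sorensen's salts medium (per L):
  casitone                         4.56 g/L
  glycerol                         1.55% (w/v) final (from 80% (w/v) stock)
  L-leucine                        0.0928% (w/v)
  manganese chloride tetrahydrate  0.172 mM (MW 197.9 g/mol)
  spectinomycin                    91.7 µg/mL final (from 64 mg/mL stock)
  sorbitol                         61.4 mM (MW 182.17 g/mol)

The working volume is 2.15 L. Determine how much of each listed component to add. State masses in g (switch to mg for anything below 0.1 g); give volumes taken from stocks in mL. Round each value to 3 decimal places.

Scale factor relative to 1 L: 2.15.
casitone: 4.56 g/L × 2.15 L = 9.804 g
glycerol: C1V1 = C2V2 → 1.55% ÷ 80% × 2150 mL = 41.656 mL
L-leucine: 0.0928% w/v = 0.928 g/L → 0.928 × 2.15 L = 1.995 g
manganese chloride tetrahydrate: 0.172 mmol/L × 197.9 mg/mmol × 2.15 L = 73.183 mg
spectinomycin: dilute stock: 91.7 µg/mL × 2150 mL ÷ 64000 µg/mL = 3.081 mL
sorbitol: 61.4 mmol/L × 182.17 g/mol × 2.15 L ÷ 1000 = 24.048 g

casitone 9.804 g; glycerol 41.656 mL; L-leucine 1.995 g; manganese chloride tetrahydrate 73.183 mg; spectinomycin 3.081 mL; sorbitol 24.048 g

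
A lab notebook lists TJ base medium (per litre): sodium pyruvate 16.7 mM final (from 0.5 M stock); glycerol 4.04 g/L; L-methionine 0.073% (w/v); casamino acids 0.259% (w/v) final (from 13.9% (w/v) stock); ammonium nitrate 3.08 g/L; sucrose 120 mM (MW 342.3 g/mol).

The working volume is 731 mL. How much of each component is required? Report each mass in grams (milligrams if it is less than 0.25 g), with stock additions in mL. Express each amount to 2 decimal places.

sodium pyruvate 24.42 mL; glycerol 2.95 g; L-methionine 0.53 g; casamino acids 13.62 mL; ammonium nitrate 2.25 g; sucrose 30.03 g

Working volume: 731 mL = 0.731 L.
sodium pyruvate: C1V1 = C2V2 → 16.7 mM × 731 mL ÷ 500 mM = 24.42 mL
glycerol: 4.04 g/L × 0.731 L = 2.95 g
L-methionine: 0.073% w/v = 0.73 g/L → 0.73 × 0.731 L = 0.53 g
casamino acids: C1V1 = C2V2 → 0.259% ÷ 13.9% × 731 mL = 13.62 mL
ammonium nitrate: 3.08 g/L × 0.731 L = 2.25 g
sucrose: 120 mmol/L × 342.3 g/mol × 0.731 L ÷ 1000 = 30.03 g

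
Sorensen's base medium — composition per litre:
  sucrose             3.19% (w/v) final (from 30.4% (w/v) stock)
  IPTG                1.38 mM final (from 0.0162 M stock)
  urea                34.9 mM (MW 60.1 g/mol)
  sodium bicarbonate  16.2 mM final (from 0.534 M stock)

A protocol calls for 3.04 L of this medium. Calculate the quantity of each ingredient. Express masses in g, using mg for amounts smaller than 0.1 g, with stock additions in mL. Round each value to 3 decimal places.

sucrose 319.000 mL; IPTG 258.963 mL; urea 6.376 g; sodium bicarbonate 92.225 mL

Working volume: 3.04 L.
sucrose: C1V1 = C2V2 → 3.19% ÷ 30.4% × 3040 mL = 319.000 mL
IPTG: C1V1 = C2V2 → 1.38 mM × 3040 mL ÷ 16.2 mM = 258.963 mL
urea: 34.9 mmol/L × 60.1 g/mol × 3.04 L ÷ 1000 = 6.376 g
sodium bicarbonate: V = C2·V2/C1 = 16.2 mM × 3040 mL ÷ 534 mM = 92.225 mL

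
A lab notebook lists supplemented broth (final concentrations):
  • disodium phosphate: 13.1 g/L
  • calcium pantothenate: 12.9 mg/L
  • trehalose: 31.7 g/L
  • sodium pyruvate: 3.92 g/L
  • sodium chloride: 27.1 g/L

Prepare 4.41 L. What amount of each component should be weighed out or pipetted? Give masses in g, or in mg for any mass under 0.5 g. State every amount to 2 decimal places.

Scale factor relative to 1 L: 4.41.
disodium phosphate: 13.1 g/L × 4.41 L = 57.77 g
calcium pantothenate: 12.9 mg/L × 4.41 L = 56.89 mg
trehalose: 31.7 g/L × 4.41 L = 139.80 g
sodium pyruvate: 3.92 g/L × 4.41 L = 17.29 g
sodium chloride: 27.1 g/L × 4.41 L = 119.51 g

disodium phosphate 57.77 g; calcium pantothenate 56.89 mg; trehalose 139.80 g; sodium pyruvate 17.29 g; sodium chloride 119.51 g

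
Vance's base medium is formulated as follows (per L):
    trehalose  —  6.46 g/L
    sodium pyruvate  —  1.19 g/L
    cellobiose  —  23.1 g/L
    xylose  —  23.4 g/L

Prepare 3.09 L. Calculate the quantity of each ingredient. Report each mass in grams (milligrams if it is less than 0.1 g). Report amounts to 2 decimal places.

trehalose 19.96 g; sodium pyruvate 3.68 g; cellobiose 71.38 g; xylose 72.31 g

Scale factor relative to 1 L: 3.09.
trehalose: 6.46 g/L × 3.09 L = 19.96 g
sodium pyruvate: 1.19 g/L × 3.09 L = 3.68 g
cellobiose: 23.1 g/L × 3.09 L = 71.38 g
xylose: 23.4 g/L × 3.09 L = 72.31 g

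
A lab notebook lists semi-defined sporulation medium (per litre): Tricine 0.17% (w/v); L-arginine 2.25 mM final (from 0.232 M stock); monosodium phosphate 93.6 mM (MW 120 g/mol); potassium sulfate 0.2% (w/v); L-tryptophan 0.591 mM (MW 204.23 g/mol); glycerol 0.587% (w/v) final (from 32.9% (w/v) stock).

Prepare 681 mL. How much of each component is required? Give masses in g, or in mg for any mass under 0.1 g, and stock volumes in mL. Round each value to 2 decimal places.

Tricine 1.16 g; L-arginine 6.60 mL; monosodium phosphate 7.65 g; potassium sulfate 1.36 g; L-tryptophan 82.20 mg; glycerol 12.15 mL

Working volume: 681 mL = 0.681 L.
Tricine: 0.17% w/v = 1.7 g/L → 1.7 × 0.681 L = 1.16 g
L-arginine: dilute stock: 2.25 mM × 681 mL ÷ 232 mM = 6.60 mL
monosodium phosphate: 93.6 mmol/L × 120 g/mol × 0.681 L ÷ 1000 = 7.65 g
potassium sulfate: 0.2 g per 100 mL × 681 mL ÷ 100 = 1.36 g
L-tryptophan: 0.591 mmol/L × 204.23 mg/mmol × 0.681 L = 82.20 mg
glycerol: dilute stock: 0.587% ÷ 32.9% × 681 mL = 12.15 mL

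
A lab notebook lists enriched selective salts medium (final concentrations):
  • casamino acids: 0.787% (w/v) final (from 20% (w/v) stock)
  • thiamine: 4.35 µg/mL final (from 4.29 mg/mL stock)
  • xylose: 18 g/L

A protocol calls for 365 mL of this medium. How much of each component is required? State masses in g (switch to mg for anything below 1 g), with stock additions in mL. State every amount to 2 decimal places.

Target volume = 365 mL = 0.365 L.
casamino acids: C1V1 = C2V2 → 0.787% ÷ 20% × 365 mL = 14.36 mL
thiamine: C1V1 = C2V2 → 4.35 µg/mL × 365 mL ÷ 4290 µg/mL = 0.37 mL
xylose: 18 g/L × 0.365 L = 6.57 g

casamino acids 14.36 mL; thiamine 0.37 mL; xylose 6.57 g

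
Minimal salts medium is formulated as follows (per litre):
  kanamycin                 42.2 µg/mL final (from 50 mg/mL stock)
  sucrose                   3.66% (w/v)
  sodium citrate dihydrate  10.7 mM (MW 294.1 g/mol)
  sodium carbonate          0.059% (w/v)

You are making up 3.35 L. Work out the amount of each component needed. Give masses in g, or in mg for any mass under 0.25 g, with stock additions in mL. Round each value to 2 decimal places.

Scale factor relative to 1 L: 3.35.
kanamycin: C1V1 = C2V2 → 42.2 µg/mL × 3350 mL ÷ 50000 µg/mL = 2.83 mL
sucrose: 3.66% w/v = 36.6 g/L → 36.6 × 3.35 L = 122.61 g
sodium citrate dihydrate: 10.7 mmol/L × 294.1 g/mol × 3.35 L ÷ 1000 = 10.54 g
sodium carbonate: 0.059% w/v = 0.59 g/L → 0.59 × 3.35 L = 1.98 g

kanamycin 2.83 mL; sucrose 122.61 g; sodium citrate dihydrate 10.54 g; sodium carbonate 1.98 g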